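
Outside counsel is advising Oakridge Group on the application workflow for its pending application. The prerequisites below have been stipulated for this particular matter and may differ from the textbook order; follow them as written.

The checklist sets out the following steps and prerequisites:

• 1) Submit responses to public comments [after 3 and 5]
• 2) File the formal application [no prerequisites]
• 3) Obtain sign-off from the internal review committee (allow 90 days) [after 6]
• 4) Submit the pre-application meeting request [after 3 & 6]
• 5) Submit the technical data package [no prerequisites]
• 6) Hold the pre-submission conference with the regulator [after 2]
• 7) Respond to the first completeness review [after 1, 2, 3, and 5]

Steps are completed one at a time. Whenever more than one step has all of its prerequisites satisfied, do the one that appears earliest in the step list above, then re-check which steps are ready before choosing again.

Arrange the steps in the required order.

Nothing is required for 2 and 5. 2 is listed earlier → 2 first.
6 now also ready, so the ready set is {5, 6}; 5 is listed earlier → 5.
6 is the only step now ready → 6.
3 needed 6, now all done → 3.
Now 1 and 4 have their prerequisites met. 1 is listed earlier, so 1 next.
4 and 7 are both available; 4 is listed earlier → 4.
7 is the only step now ready → 7.

2 → 5 → 6 → 3 → 1 → 4 → 7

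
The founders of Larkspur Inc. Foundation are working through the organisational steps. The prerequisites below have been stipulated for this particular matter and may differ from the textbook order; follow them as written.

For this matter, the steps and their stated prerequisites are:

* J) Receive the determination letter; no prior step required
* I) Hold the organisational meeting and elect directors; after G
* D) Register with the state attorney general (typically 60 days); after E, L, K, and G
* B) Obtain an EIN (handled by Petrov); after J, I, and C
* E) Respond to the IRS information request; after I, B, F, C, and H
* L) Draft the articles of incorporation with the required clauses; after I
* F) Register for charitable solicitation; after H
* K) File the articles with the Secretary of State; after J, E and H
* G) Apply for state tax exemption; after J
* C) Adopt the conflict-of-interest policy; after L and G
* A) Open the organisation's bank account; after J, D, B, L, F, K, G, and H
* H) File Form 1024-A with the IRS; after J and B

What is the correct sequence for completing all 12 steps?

J has no prerequisites → J first.
That leaves G as the only ready step → G.
I needed G, now all done → I.
L needed I, now all done → L.
C is the only step now ready → C.
B needed J, I and C, now all done → B.
H needed J and B, now all done → H.
F is the only step now ready → F.
E needed I, B, F, C and H, now all done → E.
K needed J, E and H, now all done → K.
D is the only step now ready → D.
That leaves A as the only ready step → A.

J → G → I → L → C → B → H → F → E → K → D → A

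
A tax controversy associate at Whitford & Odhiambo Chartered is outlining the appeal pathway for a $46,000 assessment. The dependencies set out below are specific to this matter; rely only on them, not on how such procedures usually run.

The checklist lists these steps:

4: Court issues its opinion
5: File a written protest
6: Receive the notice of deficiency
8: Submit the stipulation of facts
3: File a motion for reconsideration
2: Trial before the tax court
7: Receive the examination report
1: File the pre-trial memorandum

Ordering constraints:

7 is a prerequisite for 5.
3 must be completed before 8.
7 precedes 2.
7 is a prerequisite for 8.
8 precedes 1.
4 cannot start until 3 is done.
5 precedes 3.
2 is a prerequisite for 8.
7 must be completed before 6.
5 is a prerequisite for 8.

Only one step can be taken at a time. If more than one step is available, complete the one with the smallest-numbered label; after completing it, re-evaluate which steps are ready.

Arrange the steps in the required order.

7 → 2 → 5 → 3 → 4 → 6 → 8 → 1

7 has no prerequisites → 7 first.
Now 2, 5 and 6 have their prerequisites met. 2 has the earlier label, so 2 next.
5 and 6 are both available; 5 has the earlier label → 5.
Ready: 3 and 6. 3 has the earlier label → 3.
4 and 8 now also ready, so the ready set is {4, 6, 8}; 4 has the earlier label → 4.
6 and 8 are both available; 6 has the earlier label → 6.
8 is the only step now ready → 8.
That leaves 1 as the only ready step → 1.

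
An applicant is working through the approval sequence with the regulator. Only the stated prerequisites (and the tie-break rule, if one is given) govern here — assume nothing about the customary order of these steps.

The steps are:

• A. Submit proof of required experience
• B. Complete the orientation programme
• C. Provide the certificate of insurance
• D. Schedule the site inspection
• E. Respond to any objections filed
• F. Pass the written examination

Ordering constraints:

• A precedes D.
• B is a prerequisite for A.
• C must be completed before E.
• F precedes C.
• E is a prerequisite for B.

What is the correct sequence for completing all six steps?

F, C, E, B, A, D

F is the only step with nothing outstanding, so it goes first.
C needed F, now all done → C.
E needed C, now all done → E.
B needed E, now all done → B.
Next only A has its prerequisites met → A.
D is the only step now ready → D.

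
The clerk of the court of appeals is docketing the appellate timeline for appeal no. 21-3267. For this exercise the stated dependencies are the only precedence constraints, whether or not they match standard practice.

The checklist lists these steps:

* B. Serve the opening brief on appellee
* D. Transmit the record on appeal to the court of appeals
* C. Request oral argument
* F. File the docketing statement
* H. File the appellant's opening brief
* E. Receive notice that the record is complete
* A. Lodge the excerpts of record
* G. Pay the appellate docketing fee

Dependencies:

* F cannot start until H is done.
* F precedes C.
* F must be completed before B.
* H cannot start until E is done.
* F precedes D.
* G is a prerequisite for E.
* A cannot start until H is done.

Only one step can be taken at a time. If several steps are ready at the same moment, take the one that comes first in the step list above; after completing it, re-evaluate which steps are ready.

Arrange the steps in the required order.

G, E, H, F, B, D, C, A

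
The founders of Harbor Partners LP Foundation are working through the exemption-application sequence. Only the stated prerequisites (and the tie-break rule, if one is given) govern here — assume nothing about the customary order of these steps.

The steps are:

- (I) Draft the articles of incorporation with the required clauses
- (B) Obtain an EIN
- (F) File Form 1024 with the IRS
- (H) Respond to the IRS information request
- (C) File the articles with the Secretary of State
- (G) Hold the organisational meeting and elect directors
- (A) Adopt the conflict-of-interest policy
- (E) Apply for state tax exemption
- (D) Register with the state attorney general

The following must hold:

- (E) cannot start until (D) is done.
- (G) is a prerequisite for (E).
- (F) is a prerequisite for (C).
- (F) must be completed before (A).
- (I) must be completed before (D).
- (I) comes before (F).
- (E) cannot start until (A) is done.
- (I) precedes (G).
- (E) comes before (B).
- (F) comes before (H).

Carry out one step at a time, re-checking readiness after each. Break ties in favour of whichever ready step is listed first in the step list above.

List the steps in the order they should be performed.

(I), (F), (H), (C), (G), (A), (D), (E), (B)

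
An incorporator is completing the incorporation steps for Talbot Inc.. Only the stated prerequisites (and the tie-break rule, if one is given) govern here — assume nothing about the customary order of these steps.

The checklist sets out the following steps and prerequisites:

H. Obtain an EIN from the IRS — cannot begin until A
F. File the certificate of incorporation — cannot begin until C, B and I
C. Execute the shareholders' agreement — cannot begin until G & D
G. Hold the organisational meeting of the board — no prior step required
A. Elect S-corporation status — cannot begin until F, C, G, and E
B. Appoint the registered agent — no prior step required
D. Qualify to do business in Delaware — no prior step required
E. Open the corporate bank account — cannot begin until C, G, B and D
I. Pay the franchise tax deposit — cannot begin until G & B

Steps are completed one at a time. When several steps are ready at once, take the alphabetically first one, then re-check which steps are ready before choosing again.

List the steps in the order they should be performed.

B D G C E I F A H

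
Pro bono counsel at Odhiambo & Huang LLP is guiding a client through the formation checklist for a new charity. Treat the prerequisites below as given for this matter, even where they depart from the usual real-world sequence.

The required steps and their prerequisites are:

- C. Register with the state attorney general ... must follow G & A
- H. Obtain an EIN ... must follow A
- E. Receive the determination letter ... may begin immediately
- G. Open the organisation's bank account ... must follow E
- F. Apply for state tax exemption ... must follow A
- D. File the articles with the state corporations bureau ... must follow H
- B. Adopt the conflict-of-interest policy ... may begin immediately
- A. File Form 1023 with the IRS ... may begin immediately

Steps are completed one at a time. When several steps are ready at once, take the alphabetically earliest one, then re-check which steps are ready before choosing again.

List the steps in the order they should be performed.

A, B and E have no prerequisites; A has the earlier label, so A is first.
B, E, F and H are all available; B has the earlier label → B.
Ready: E, F and H. E has the earlier label → E.
F, G and H are all available; F has the earlier label → F.
Ready: G and H. G has the earlier label → G.
Ready: C and H. C has the earlier label → C.
Next only H has its prerequisites met → H.
D is the only step now ready → D.

A, B, E, F, G, C, H, D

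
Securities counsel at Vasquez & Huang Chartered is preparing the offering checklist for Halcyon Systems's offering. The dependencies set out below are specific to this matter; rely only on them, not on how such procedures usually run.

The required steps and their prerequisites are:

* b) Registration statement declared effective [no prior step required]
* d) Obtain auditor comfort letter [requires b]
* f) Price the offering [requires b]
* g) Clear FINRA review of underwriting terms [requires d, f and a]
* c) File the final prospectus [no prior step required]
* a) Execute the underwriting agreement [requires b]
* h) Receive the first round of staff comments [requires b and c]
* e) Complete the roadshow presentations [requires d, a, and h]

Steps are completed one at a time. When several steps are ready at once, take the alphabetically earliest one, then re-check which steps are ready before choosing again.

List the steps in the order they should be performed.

b → a → c → d → f → g → h → e

Nothing is required for b and c. b has the earlier label → b first.
a, d and f now also ready, so the ready set is {a, c, d, f}; a has the earlier label → a.
c, d and f are all available; c has the earlier label → c.
h now also ready, so the ready set is {d, f, h}; d has the earlier label → d.
Ready: f and h. f has the earlier label → f.
g now also ready, so the ready set is {g, h}; g has the earlier label → g.
h needed b and c, now all done → h.
Next only e has its prerequisites met → e.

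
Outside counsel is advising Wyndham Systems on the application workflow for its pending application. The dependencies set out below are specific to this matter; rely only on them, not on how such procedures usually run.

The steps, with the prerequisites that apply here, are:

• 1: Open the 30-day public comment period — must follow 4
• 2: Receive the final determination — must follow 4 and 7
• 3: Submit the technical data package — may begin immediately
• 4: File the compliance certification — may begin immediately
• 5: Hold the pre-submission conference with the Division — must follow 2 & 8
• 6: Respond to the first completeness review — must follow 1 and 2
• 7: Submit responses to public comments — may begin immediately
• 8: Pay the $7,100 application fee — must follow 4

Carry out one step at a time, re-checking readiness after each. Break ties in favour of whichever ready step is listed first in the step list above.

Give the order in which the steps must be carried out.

3 4 1 7 2 6 8 5

3, 4 and 7 have no prerequisites; 3 is listed earlier, so 3 is first.
Now 4 and 7 have their prerequisites met. 4 is listed earlier, so 4 next.
1 and 8 now also ready, so the ready set is {1, 7, 8}; 1 is listed earlier → 1.
7 and 8 are both available; 7 is listed earlier → 7.
2 and 8 are both available; 2 is listed earlier → 2.
6 and 8 are both available; 6 is listed earlier → 6.
8 is the only step now ready → 8.
5 needed 2 and 8, now all done → 5.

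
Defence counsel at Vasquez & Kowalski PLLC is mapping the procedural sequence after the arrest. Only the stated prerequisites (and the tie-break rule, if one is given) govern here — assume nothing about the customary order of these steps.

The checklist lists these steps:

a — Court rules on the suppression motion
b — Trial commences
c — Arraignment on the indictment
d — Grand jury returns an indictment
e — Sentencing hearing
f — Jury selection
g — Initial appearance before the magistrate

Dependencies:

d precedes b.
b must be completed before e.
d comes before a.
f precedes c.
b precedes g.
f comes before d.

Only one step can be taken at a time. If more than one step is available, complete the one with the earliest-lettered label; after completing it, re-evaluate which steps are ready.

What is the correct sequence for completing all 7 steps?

f, c, d, a, b, e, g

f has no prerequisites → f first.
Now c and d have their prerequisites met. c has the earlier label, so c next.
d needed f, now all done → d.
Now a and b have their prerequisites met. a has the earlier label, so a next.
Next only b has its prerequisites met → b.
Now e and g have their prerequisites met. e has the earlier label, so e next.
g is the only step now ready → g.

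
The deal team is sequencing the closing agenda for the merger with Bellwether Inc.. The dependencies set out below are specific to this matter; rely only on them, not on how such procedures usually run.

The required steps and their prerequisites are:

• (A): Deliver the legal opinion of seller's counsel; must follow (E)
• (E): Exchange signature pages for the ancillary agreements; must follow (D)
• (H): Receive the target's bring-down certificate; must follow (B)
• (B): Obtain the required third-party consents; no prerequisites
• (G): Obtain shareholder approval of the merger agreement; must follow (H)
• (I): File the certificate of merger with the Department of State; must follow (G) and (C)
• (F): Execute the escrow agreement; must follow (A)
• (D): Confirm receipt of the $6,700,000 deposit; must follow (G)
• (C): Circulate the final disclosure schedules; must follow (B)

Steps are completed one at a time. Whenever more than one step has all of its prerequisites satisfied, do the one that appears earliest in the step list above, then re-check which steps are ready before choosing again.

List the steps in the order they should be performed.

(B) (H) (G) (D) (E) (A) (F) (C) (I)

(B) is the only step with nothing outstanding, so it goes first.
Now (H) and (C) have their prerequisites met. (H) is listed earlier, so (H) next.
(G) now also ready, so the ready set is {(G), (C)}; (G) is listed earlier → (G).
(D) and (C) are both available; (D) is listed earlier → (D).
Ready: (E) and (C). (E) is listed earlier → (E).
(A) now also ready, so the ready set is {(A), (C)}; (A) is listed earlier → (A).
Ready: (F) and (C). (F) is listed earlier → (F).
Next only (C) has its prerequisites met → (C).
(I) needed (G) and (C), now all done → (I).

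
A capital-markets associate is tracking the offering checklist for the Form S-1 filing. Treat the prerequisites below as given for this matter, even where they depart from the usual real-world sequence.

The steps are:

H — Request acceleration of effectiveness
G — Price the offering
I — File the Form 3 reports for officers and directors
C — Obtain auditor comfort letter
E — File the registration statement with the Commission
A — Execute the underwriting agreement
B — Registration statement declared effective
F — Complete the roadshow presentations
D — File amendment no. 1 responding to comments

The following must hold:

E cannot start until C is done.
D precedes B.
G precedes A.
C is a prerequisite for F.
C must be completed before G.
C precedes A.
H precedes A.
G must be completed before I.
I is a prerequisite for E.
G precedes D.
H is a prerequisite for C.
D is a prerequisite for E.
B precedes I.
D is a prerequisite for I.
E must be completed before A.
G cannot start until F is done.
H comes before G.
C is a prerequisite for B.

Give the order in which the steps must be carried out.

H has no prerequisites → H first.
Next only C has its prerequisites met → C.
Next only F has its prerequisites met → F.
G needed H, C and F, now all done → G.
D needed G, now all done → D.
B is the only step now ready → B.
I needed G, B and D, now all done → I.
E needed I, C and D, now all done → E.
A is the only step now ready → A.

H → C → F → G → D → B → I → E → A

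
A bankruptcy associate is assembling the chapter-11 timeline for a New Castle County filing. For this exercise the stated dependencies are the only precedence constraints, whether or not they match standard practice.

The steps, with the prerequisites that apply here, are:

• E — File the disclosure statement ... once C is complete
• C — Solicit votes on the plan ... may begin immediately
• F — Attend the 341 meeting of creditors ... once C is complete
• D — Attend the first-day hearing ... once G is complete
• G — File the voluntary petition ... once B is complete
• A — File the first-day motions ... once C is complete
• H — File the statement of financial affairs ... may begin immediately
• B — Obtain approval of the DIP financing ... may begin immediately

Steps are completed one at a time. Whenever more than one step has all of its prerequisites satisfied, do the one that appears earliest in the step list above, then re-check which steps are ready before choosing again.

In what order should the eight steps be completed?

C E F A H B G D

C, H and B have no prerequisites; C is listed earlier, so C is first.
Now E, F, A, H and B have their prerequisites met. E is listed earlier, so E next.
Ready: F, A, H and B. F is listed earlier → F.
Now A, H and B have their prerequisites met. A is listed earlier, so A next.
Ready: H and B. H is listed earlier → H.
That leaves B as the only ready step → B.
Next only G has its prerequisites met → G.
D needed G, now all done → D.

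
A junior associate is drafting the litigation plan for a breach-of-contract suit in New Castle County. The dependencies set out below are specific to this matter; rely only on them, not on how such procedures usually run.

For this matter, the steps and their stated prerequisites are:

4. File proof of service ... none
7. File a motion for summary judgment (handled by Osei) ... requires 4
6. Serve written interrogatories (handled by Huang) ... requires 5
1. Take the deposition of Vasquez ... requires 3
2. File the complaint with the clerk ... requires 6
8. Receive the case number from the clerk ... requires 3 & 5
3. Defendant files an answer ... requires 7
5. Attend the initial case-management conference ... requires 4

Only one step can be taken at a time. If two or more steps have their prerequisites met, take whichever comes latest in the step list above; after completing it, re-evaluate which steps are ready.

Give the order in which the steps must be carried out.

Only 4 has no prerequisites, so it is first.
Ready: 5 and 7. 5 is listed later → 5.
Ready: 6 and 7. 6 is listed later → 6.
2 and 7 are both available; 2 is listed later → 2.
7 needed 4, now all done → 7.
3 needed 7, now all done → 3.
8 and 1 are both available; 8 is listed later → 8.
Next only 1 has its prerequisites met → 1.

4 5 6 2 7 3 8 1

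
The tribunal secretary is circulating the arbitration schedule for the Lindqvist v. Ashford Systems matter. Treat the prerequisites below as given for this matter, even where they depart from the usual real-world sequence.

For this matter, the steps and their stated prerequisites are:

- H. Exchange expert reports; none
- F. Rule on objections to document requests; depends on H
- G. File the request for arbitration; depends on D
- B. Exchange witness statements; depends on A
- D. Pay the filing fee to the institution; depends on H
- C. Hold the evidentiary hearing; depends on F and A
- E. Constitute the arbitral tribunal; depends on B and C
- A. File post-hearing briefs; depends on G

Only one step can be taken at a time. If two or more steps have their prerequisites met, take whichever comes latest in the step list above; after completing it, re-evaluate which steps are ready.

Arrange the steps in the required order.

H is the only step with nothing outstanding, so it goes first.
D and F are both available; D is listed later → D.
Now G and F have their prerequisites met. G is listed later, so G next.
A now also ready, so the ready set is {A, F}; A is listed later → A.
B and F are both available; B is listed later → B.
Next only F has its prerequisites met → F.
C is the only step now ready → C.
That leaves E as the only ready step → E.

H, D, G, A, B, F, C, E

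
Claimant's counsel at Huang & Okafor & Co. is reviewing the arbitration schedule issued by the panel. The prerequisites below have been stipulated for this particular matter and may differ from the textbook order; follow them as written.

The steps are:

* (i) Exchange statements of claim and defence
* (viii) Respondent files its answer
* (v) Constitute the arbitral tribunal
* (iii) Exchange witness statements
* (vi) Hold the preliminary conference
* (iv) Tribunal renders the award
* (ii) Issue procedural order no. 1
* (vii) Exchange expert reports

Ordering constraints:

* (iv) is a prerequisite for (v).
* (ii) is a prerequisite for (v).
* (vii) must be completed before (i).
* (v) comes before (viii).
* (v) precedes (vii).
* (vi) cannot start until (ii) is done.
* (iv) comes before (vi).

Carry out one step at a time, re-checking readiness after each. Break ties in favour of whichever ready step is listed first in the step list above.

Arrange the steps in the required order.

(iii), (iv), (ii), (v), (viii), (vi), (vii), (i)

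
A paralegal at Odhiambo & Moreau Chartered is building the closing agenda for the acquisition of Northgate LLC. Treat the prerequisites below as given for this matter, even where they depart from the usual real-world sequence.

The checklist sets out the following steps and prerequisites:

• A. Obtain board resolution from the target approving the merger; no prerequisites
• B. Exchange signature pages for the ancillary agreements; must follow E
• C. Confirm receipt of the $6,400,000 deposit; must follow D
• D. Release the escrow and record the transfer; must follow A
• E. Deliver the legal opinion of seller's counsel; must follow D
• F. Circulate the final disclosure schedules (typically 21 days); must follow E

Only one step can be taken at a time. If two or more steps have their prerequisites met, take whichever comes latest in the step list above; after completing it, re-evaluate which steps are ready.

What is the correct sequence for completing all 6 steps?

A is the only step with nothing outstanding, so it goes first.
D needed A, now all done → D.
Now E and C have their prerequisites met. E is listed later, so E next.
Now F, C and B have their prerequisites met. F is listed later, so F next.
Ready: C and B. C is listed later → C.
That leaves B as the only ready step → B.

A, D, E, F, C, B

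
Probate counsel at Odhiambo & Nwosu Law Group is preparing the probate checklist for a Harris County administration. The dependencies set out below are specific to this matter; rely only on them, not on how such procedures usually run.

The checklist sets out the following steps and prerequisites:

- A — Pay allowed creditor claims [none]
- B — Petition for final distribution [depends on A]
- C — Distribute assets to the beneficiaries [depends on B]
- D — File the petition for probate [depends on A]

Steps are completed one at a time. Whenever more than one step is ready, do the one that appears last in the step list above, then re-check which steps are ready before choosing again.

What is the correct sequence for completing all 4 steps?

Only A has no prerequisites, so it is first.
Now D and B have their prerequisites met. D is listed later, so D next.
Next only B has its prerequisites met → B.
C needed B, now all done → C.

A D B C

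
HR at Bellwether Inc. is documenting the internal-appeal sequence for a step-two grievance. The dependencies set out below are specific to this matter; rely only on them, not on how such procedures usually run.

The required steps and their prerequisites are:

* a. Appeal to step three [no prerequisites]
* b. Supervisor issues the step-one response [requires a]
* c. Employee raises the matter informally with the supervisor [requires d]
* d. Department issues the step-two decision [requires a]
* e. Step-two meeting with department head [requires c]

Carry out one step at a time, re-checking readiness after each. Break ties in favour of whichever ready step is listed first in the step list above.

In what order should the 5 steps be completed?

a b d c e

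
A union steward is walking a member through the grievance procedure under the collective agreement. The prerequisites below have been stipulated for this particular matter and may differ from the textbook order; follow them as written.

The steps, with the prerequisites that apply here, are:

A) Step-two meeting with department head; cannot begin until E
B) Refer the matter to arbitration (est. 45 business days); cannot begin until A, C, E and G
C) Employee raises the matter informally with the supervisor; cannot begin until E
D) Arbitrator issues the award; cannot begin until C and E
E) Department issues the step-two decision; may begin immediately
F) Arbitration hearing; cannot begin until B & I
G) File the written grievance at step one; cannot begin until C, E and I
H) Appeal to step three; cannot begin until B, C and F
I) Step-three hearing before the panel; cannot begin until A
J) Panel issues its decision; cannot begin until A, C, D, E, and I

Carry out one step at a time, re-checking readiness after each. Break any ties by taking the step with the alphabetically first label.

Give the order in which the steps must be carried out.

E, A, C, D, I, G, B, F, H, J

Only E has no prerequisites, so it is first.
Ready: A and C. A has the earlier label → A.
Ready: C and I. C has the earlier label → C.
D and I are both available; D has the earlier label → D.
Next only I has its prerequisites met → I.
Ready: G and J. G has the earlier label → G.
Ready: B and J. B has the earlier label → B.
F now also ready, so the ready set is {F, J}; F has the earlier label → F.
H now also ready, so the ready set is {H, J}; H has the earlier label → H.
J needed A, C, D, E and I, now all done → J.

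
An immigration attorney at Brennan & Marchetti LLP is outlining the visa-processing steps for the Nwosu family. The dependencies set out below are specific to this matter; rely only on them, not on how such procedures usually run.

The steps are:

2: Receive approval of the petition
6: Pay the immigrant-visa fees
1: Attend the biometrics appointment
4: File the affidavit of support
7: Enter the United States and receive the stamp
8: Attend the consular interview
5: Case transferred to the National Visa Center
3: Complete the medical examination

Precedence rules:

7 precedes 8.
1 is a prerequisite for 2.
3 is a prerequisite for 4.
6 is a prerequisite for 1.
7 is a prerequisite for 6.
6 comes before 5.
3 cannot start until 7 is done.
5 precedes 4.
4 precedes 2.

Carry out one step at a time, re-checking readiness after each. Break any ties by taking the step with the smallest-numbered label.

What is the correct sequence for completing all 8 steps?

7, 3, 6, 1, 5, 4, 2, 8

Only 7 has no prerequisites, so it is first.
Ready: 3, 6 and 8. 3 has the earlier label → 3.
6 and 8 are both available; 6 has the earlier label → 6.
1 and 5 now also ready, so the ready set is {1, 5, 8}; 1 has the earlier label → 1.
Now 5 and 8 have their prerequisites met. 5 has the earlier label, so 5 next.
4 now also ready, so the ready set is {4, 8}; 4 has the earlier label → 4.
Ready: 2 and 8. 2 has the earlier label → 2.
Next only 8 has its prerequisites met → 8.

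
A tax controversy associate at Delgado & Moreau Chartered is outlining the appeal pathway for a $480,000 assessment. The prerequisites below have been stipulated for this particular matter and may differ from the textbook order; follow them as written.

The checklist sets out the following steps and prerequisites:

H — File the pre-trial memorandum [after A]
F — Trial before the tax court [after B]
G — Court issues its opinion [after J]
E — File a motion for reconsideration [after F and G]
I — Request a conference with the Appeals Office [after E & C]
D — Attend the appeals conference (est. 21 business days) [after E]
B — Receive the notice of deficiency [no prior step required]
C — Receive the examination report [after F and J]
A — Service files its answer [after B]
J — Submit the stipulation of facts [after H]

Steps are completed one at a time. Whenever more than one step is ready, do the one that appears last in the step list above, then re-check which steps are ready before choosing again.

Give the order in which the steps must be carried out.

B A F H J C G E D I

Only B has no prerequisites, so it is first.
A and F are both available; A is listed later → A.
F and H are both available; F is listed later → F.
H needed A, now all done → H.
J is the only step now ready → J.
Now C and G have their prerequisites met. C is listed later, so C next.
G is the only step now ready → G.
E needed G and F, now all done → E.
D and I are both available; D is listed later → D.
Next only I has its prerequisites met → I.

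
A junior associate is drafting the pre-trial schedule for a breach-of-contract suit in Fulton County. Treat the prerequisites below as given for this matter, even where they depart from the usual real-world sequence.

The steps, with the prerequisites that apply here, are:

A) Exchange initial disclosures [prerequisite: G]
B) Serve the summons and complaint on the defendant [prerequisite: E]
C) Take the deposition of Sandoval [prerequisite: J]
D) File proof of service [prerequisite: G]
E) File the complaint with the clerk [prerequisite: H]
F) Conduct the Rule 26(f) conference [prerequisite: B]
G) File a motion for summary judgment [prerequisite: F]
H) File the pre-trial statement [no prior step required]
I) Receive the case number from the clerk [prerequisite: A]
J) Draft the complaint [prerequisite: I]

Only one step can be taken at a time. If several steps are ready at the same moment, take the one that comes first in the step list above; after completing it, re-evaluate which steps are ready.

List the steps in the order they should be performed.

H has no prerequisites → H first.
E is the only step now ready → E.
That leaves B as the only ready step → B.
F is the only step now ready → F.
G needed F, now all done → G.
A and D are both available; A is listed earlier → A.
I now also ready, so the ready set is {D, I}; D is listed earlier → D.
I needed A, now all done → I.
Next only J has its prerequisites met → J.
C needed J, now all done → C.

H, E, B, F, G, A, D, I, J, C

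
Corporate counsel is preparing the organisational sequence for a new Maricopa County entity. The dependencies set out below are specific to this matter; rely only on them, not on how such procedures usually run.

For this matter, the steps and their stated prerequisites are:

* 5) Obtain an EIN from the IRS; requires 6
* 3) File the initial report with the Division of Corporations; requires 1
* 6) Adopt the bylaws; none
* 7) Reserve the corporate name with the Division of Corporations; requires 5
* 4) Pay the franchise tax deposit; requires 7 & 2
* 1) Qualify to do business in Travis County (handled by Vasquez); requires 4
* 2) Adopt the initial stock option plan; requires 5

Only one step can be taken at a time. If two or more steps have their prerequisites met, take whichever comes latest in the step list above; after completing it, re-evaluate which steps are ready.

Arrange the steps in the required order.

6 has no prerequisites → 6 first.
Next only 5 has its prerequisites met → 5.
Ready: 2 and 7. 2 is listed later → 2.
7 needed 5, now all done → 7.
That leaves 4 as the only ready step → 4.
1 needed 4, now all done → 1.
Next only 3 has its prerequisites met → 3.

6, 5, 2, 7, 4, 1, 3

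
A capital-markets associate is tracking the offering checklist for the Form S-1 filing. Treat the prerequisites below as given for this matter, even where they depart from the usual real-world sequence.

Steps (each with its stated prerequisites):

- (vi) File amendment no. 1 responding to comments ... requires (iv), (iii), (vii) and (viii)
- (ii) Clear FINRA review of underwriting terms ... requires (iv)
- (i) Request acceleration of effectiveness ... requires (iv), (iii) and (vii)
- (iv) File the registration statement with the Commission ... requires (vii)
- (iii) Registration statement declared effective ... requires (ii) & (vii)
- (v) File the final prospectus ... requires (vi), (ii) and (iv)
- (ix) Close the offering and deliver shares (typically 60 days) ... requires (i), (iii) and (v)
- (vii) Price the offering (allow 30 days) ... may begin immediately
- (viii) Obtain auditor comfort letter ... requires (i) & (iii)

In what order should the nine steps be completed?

(vii), (iv), (ii), (iii), (i), (viii), (vi), (v), (ix)

(vii) is the only step with nothing outstanding, so it goes first.
(iv) needed (vii), now all done → (iv).
Next only (ii) has its prerequisites met → (ii).
Next only (iii) has its prerequisites met → (iii).
Next only (i) has its prerequisites met → (i).
(viii) is the only step now ready → (viii).
(vi) is the only step now ready → (vi).
(v) needed (vi), (ii) and (iv), now all done → (v).
Next only (ix) has its prerequisites met → (ix).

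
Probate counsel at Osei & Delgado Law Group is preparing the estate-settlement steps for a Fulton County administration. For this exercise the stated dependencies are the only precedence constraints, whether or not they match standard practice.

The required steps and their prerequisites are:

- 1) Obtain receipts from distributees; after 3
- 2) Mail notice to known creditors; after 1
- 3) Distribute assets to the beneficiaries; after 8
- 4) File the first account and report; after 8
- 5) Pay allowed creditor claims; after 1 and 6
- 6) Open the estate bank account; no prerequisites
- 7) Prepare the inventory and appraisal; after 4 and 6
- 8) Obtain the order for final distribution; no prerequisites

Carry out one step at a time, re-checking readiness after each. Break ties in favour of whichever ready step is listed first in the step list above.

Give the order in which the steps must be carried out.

6 8 3 1 2 4 5 7

Nothing is required for 6 and 8. 6 is listed earlier → 6 first.
Next only 8 has its prerequisites met → 8.
Now 3 and 4 have their prerequisites met. 3 is listed earlier, so 3 next.
Now 1 and 4 have their prerequisites met. 1 is listed earlier, so 1 next.
2, 4 and 5 are all available; 2 is listed earlier → 2.
Ready: 4 and 5. 4 is listed earlier → 4.
7 now also ready, so the ready set is {5, 7}; 5 is listed earlier → 5.
7 is the only step now ready → 7.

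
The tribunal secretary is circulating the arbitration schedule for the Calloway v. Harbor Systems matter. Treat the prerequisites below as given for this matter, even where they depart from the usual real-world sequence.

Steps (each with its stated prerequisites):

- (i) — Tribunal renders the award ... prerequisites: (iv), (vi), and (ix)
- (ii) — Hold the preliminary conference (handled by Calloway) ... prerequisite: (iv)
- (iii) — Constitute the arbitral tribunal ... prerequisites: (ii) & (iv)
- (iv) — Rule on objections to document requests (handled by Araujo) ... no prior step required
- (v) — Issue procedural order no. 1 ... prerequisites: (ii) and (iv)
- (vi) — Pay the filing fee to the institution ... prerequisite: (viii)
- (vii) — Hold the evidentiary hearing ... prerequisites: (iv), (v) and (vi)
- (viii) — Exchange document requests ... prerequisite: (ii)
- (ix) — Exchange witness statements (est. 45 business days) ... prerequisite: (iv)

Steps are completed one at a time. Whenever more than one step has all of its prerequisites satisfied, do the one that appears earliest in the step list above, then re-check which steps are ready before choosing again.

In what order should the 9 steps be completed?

(iv) (ii) (iii) (v) (viii) (vi) (vii) (ix) (i)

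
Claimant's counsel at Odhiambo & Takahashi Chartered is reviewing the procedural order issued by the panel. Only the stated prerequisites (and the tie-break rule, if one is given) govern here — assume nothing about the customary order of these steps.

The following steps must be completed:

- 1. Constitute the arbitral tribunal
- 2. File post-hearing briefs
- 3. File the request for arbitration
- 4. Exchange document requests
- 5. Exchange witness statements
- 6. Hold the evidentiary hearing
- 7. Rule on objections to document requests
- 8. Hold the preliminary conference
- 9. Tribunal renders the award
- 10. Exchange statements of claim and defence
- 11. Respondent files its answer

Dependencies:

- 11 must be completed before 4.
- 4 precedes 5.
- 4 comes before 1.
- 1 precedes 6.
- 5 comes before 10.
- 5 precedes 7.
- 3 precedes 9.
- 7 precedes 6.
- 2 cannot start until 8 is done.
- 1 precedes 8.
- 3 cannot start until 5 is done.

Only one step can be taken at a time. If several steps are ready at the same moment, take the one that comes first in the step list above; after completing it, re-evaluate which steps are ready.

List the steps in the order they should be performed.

11, 4, 1, 5, 3, 7, 6, 8, 2, 9, 10

Only 11 has no prerequisites, so it is first.
Next only 4 has its prerequisites met → 4.
Ready: 1 and 5. 1 is listed earlier → 1.
5 and 8 are both available; 5 is listed earlier → 5.
3, 7, 8 and 10 are all available; 3 is listed earlier → 3.
Now 7, 8, 9 and 10 have their prerequisites met. 7 is listed earlier, so 7 next.
6 now also ready, so the ready set is {6, 8, 9, 10}; 6 is listed earlier → 6.
Now 8, 9 and 10 have their prerequisites met. 8 is listed earlier, so 8 next.
2 now also ready, so the ready set is {2, 9, 10}; 2 is listed earlier → 2.
Ready: 9 and 10. 9 is listed earlier → 9.
10 needed 5, now all done → 10.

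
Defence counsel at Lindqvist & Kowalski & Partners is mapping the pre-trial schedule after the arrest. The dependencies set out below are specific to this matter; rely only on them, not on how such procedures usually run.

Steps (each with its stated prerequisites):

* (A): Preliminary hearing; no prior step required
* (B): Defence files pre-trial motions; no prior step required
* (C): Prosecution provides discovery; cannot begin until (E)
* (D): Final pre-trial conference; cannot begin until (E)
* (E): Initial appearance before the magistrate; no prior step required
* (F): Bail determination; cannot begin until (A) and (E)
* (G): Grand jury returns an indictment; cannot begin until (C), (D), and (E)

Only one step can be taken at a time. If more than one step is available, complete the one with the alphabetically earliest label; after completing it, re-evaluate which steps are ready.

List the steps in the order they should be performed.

(A), (B), (E), (C), (D), (F), (G)

(A), (B) and (E) have no prerequisites; (A) has the earlier label, so (A) is first.
(B) and (E) are both available; (B) has the earlier label → (B).
That leaves (E) as the only ready step → (E).
Ready: (C), (D) and (F). (C) has the earlier label → (C).
Now (D) and (F) have their prerequisites met. (D) has the earlier label, so (D) next.
(G) now also ready, so the ready set is {(F), (G)}; (F) has the earlier label → (F).
(G) is the only step now ready → (G).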